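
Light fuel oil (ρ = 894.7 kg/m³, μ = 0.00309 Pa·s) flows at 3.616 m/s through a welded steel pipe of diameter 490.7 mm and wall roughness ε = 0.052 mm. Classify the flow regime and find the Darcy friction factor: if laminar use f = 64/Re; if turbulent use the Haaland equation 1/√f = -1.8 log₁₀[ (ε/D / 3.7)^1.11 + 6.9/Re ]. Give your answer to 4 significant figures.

Re = ρVD/μ = 894.7·3.616·0.4907/0.00309 = 5.138e+05.
Re > 4000 → turbulent. ε/D = 5.2e-05/0.4907 = 0.000106; Haaland: 1/√f = -1.8 log₁₀[9.06e-06 + 1.34e-05] = 8.366, so f = 0.01429.

f ≈ 0.01429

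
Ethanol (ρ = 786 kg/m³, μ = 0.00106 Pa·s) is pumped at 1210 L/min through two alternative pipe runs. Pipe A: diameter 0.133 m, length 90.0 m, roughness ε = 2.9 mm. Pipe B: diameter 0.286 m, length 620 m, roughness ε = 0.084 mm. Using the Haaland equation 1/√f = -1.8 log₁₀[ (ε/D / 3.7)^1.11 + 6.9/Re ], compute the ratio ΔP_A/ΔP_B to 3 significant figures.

ΔP_A/ΔP_B ≈ 16.5

Pipe A: V = Q/A = 0.02017/0.01389 = 1.452 m/s; Re = 1.432e+05; ε/D = 0.0218; Haaland → f = 0.05064; ΔP_A = f(L/D)(ρV²/2) = 2.838e+04 Pa.
Pipe B: V = Q/A = 0.02017/0.06424 = 0.3139 m/s; Re = 6.657e+04; ε/D = 0.000294; Haaland → f = 0.0205; ΔP_B = f(L/D)(ρV²/2) = 1721 Pa.
ΔP_A/ΔP_B = 2.838e+04/1721 = 16.5.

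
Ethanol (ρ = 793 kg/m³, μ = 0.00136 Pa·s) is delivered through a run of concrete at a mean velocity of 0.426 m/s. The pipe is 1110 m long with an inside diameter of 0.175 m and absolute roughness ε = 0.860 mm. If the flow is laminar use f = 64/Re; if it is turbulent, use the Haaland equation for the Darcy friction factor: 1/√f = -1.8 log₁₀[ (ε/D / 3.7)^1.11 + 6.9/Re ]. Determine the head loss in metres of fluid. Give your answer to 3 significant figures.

Reynolds number Re = ρVD/μ = 793 · 0.426 · 0.175 / 0.00136 = 4.347e+04.
Re > 4000 → turbulent. Relative roughness ε/D = 0.00086/0.175 = 0.00491. Haaland: 1/√f = -1.8 log₁₀[(0.00491/3.7)^1.11 + 6.9/4.347e+04] = -1.8 log₁₀[0.000641 + 0.000159] = 5.575, so f = 0.03218.
Darcy-Weisbach: ΔP = f(L/D)(ρV²/2) = 0.03218·(1110/0.175)·(793·0.426²/2) = 0.03218·6343·71.96 = 1.469e+04 Pa.
Head loss h_f = ΔP/(ρg) = 1.469e+04/(793·9.81) = 1.89 m.

h_f ≈ 1.89 m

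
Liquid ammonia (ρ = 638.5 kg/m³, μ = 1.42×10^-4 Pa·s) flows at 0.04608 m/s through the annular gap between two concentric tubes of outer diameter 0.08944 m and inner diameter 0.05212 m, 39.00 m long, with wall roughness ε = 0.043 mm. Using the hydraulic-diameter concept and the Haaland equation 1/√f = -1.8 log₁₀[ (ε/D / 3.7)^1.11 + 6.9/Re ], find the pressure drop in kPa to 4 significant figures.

ΔP ≈ 0.02444 kPa

Hydraulic diameter D_h = 4A/P = D_o - D_i = 0.08944 - 0.05212 = 0.03732 m.
Re = ρVD_h/μ = 638.5·0.04608·0.03732/0.000142 = 7733.
ε/D_h = 4.3e-05/0.03732 = 0.00115; Haaland gives 1/√f = -1.8 log₁₀[0.000128+0.000892] = 5.384, so f = 0.0345.
ΔP = f(L/D_h)(ρV²/2) = 0.0345·39/0.03732·0.6779 = 24.44 Pa.
ΔP = 0.02444 kPa.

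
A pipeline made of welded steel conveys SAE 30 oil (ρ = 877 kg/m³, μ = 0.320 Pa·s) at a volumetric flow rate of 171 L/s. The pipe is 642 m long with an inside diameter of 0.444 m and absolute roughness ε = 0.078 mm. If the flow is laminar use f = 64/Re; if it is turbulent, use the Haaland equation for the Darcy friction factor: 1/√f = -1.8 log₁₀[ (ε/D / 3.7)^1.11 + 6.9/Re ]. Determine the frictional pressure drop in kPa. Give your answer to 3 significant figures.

Q = 171 L/s = 171/1000 = 0.171 m³/s.
Cross-sectional area A = πD²/4 = π(0.444)²/4 = 0.1548 m²; mean velocity V = Q/A = 0.171/0.1548 = 1.104 m/s.
Reynolds number Re = ρVD/μ = 877 · 1.104 · 0.444 / 0.32 = 1344.
Re < 2300 → laminar flow, so f = 64/Re = 64/1344 = 0.04762 (the turbulent correlation is not needed).
Darcy-Weisbach: ΔP = f(L/D)(ρV²/2) = 0.04762·(642/0.444)·(877·1.104²/2) = 0.04762·1446·534.9 = 3.683e+04 Pa.
ΔP = 3.683e+04 Pa = 36.8 kPa.

ΔP ≈ 36.8 kPa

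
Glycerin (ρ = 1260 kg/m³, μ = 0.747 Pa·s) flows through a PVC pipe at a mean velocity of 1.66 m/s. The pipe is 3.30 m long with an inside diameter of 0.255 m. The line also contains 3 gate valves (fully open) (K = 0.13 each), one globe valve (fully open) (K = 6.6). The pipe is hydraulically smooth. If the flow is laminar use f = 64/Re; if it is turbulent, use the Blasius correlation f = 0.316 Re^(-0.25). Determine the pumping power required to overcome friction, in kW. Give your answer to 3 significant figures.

P ≈ 1.20 kW

Reynolds number Re = ρVD/μ = 1260 · 1.66 · 0.255 / 0.747 = 714.
Re < 2300 → laminar flow, so f = 64/Re = 64/714 = 0.08964 (the turbulent correlation is not needed).
Total minor-loss coefficient ΣK = 3·0.13 + 1·6.6 = 6.99.
ΔP = [f·L/D + ΣK]·(ρV²/2) = [0.08964·3.3/0.255 + 6.99]·(1260·1.66²/2) = [1.16 + 6.99]·1736 = 1.415e+04 Pa.
Q = V·A = 1.66·0.05107 = 0.08478 m³/s.
Pumping power P = QΔP = 0.08478·1.415e+04 = 1199 W = 1.20 kW.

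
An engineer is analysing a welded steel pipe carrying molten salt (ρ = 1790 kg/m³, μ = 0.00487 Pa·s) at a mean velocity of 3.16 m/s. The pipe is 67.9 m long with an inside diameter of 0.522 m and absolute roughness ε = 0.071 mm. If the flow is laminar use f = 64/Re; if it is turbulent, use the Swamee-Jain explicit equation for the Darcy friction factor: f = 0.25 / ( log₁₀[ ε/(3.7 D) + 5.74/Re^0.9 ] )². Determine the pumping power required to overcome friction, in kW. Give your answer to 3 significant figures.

P ≈ 11.5 kW

Reynolds number Re = ρVD/μ = 1790 · 3.16 · 0.522 / 0.00487 = 6.063e+05.
Re > 4000 → turbulent. Relative roughness ε/D = 7.1e-05/0.522 = 0.000136. Swamee-Jain: f = 0.25/(log₁₀[0.000136/3.7 + 5.74/6.063e+05^0.9])² = 0.25/(log₁₀[3.68e-05 + 3.59e-05])² = 0.25/(-4.139)² = 0.01459.
Darcy-Weisbach: ΔP = f(L/D)(ρV²/2) = 0.01459·(67.9/0.522)·(1790·3.16²/2) = 0.01459·130.1·8937 = 1.696e+04 Pa.
Q = V·A = 3.16·0.214 = 0.6763 m³/s.
Pumping power P = QΔP = 0.6763·1.696e+04 = 11470 W = 11.5 kW.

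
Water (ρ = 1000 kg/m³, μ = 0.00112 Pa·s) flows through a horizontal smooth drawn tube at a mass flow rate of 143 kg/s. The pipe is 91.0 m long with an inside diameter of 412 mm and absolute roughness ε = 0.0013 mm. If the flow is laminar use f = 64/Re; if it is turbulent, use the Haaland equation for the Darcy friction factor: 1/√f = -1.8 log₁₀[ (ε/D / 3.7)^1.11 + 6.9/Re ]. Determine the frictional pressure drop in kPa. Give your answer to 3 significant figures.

A = πD²/4 = π(0.412)²/4 = 0.1333 m²; mean velocity V = ṁ/(ρA) = 143/(1000 · 0.1333) = 1.073 m/s.
Reynolds number Re = ρVD/μ = 1000 · 1.073 · 0.412 / 0.00112 = 3.946e+05.
Re > 4000 → turbulent. Relative roughness ε/D = 1.3e-06/0.412 = 3.16e-06. Haaland: 1/√f = -1.8 log₁₀[(3.16e-06/3.7)^1.11 + 6.9/3.946e+05] = -1.8 log₁₀[1.83e-07 + 1.75e-05] = 8.555, so f = 0.01366.
Darcy-Weisbach: ΔP = f(L/D)(ρV²/2) = 0.01366·(91/0.412)·(1000·1.073²/2) = 0.01366·220.9·575.3 = 1736 Pa.
ΔP = 1736 Pa = 1.74 kPa.

ΔP ≈ 1.74 kPa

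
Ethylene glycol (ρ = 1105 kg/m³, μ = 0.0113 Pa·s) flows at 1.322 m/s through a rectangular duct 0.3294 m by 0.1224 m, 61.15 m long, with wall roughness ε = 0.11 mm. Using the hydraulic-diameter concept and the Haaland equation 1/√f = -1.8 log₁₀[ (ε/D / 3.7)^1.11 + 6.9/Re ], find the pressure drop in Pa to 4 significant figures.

Hydraulic diameter D_h = 4A/P = 4·(0.3294·0.1224)/(2·(0.3294+0.1224)) = 0.1613/0.9036 = 0.1785 m.
Re = ρVD_h/μ = 1105·1.322·0.1785/0.0113 = 2.307e+04.
ε/D_h = 0.00011/0.1785 = 0.000616; Haaland gives 1/√f = -1.8 log₁₀[6.4e-05+0.000299] = 6.192, so f = 0.02608.
ΔP = f(L/D_h)(ρV²/2) = 0.02608·61.15/0.1785·965.6 = 8628 Pa.

ΔP ≈ 8628 Pa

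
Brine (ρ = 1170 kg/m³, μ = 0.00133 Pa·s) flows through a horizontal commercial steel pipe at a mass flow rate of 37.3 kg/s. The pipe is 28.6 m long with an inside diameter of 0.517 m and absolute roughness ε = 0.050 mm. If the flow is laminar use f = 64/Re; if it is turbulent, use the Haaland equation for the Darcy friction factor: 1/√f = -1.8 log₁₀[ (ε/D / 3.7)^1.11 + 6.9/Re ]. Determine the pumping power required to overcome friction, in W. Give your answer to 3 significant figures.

P ≈ 0.467 W

A = πD²/4 = π(0.517)²/4 = 0.2099 m²; mean velocity V = ṁ/(ρA) = 37.3/(1170 · 0.2099) = 0.1519 m/s.
Reynolds number Re = ρVD/μ = 1170 · 0.1519 · 0.517 / 0.00133 = 6.907e+04.
Re > 4000 → turbulent. Relative roughness ε/D = 5e-05/0.517 = 9.67e-05. Haaland: 1/√f = -1.8 log₁₀[(9.67e-05/3.7)^1.11 + 6.9/6.907e+04] = -1.8 log₁₀[8.19e-06 + 9.99e-05] = 7.139, so f = 0.01962.
Darcy-Weisbach: ΔP = f(L/D)(ρV²/2) = 0.01962·(28.6/0.517)·(1170·0.1519²/2) = 0.01962·55.32·13.49 = 14.64 Pa.
Q = ṁ/ρ = 37.3/1170 = 0.03188 m³/s.
Pumping power P = QΔP = 0.03188·14.64 = 0.4668 W = 0.467 W.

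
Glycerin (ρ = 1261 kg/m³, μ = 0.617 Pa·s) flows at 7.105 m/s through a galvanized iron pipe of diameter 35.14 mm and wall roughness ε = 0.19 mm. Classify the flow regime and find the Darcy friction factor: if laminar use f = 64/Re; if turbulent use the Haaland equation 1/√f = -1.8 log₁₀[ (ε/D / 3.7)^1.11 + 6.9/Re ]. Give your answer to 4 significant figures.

Re = ρVD/μ = 1261·7.105·0.03514/0.617 = 510.3.
Re < 2300 → laminar, so f = 64/Re = 0.1254 (roughness is irrelevant in laminar flow).

f ≈ 0.1254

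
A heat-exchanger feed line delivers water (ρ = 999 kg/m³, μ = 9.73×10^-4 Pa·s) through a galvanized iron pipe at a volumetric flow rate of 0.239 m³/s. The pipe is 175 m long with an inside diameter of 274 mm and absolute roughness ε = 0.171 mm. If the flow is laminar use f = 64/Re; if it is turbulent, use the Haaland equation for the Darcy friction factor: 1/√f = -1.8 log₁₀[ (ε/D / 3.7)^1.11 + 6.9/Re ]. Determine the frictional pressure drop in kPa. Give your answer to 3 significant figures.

ΔP ≈ 94.0 kPa

Cross-sectional area A = πD²/4 = π(0.274)²/4 = 0.05896 m²; mean velocity V = Q/A = 0.239/0.05896 = 4.053 m/s.
Reynolds number Re = ρVD/μ = 999 · 4.053 · 0.274 / 0.000973 = 1.14e+06.
Re > 4000 → turbulent. Relative roughness ε/D = 0.000171/0.274 = 0.000624. Haaland: 1/√f = -1.8 log₁₀[(0.000624/3.7)^1.11 + 6.9/1.14e+06] = -1.8 log₁₀[6.49e-05 + 6.05e-06] = 7.469, so f = 0.01793.
Darcy-Weisbach: ΔP = f(L/D)(ρV²/2) = 0.01793·(175/0.274)·(999·4.053²/2) = 0.01793·638.7·8206 = 9.396e+04 Pa.
ΔP = 9.396e+04 Pa = 94.0 kPa.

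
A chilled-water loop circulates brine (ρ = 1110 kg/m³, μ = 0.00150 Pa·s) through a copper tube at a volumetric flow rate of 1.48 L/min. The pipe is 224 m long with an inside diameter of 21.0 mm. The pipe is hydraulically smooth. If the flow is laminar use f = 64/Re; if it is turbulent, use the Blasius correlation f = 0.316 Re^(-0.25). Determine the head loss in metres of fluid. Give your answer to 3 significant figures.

h_f ≈ 0.159 m

Q = 1.48 L/min = 1.48/60000 = 2.467e-05 m³/s.
Cross-sectional area A = πD²/4 = π(0.021)²/4 = 0.0003464 m²; mean velocity V = Q/A = 2.467e-05/0.0003464 = 0.07122 m/s.
Reynolds number Re = ρVD/μ = 1110 · 0.07122 · 0.021 / 0.0015 = 1107.
Re < 2300 → laminar flow, so f = 64/Re = 64/1107 = 0.05783 (the turbulent correlation is not needed).
Darcy-Weisbach: ΔP = f(L/D)(ρV²/2) = 0.05783·(224/0.021)·(1110·0.07122²/2) = 0.05783·1.067e+04·2.815 = 1736 Pa.
Head loss h_f = ΔP/(ρg) = 1736/(1110·9.81) = 0.159 m.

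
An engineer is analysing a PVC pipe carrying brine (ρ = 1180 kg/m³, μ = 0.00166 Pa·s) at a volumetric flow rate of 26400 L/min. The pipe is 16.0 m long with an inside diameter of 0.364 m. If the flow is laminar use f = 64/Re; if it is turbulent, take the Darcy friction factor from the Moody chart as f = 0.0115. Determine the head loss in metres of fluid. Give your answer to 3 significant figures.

Q = 26400 L/min = 26400/60000 = 0.44 m³/s.
Cross-sectional area A = πD²/4 = π(0.364)²/4 = 0.1041 m²; mean velocity V = Q/A = 0.44/0.1041 = 4.228 m/s.
Reynolds number Re = ρVD/μ = 1180 · 4.228 · 0.364 / 0.00166 = 1.094e+06.
Re > 4000 → turbulent; use the Moody-chart value f = 0.0115.
Darcy-Weisbach: ΔP = f(L/D)(ρV²/2) = 0.0115·(16/0.364)·(1180·4.228²/2) = 0.0115·43.96·1.055e+04 = 5332 Pa.
Head loss h_f = ΔP/(ρg) = 5332/(1180·9.81) = 0.461 m.

h_f ≈ 0.461 m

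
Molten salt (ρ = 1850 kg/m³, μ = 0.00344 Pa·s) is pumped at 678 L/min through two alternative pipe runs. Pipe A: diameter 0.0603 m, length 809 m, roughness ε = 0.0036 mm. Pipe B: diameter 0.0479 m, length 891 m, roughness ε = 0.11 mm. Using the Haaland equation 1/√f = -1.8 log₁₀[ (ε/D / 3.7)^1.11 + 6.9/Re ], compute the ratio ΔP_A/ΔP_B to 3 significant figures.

Pipe A: V = Q/A = 0.0113/0.002856 = 3.957 m/s; Re = 1.283e+05; ε/D = 5.97e-05; Haaland → f = 0.01723; ΔP_A = f(L/D)(ρV²/2) = 3.348e+06 Pa.
Pipe B: V = Q/A = 0.0113/0.001802 = 6.271 m/s; Re = 1.615e+05; ε/D = 0.0023; Haaland → f = 0.02523; ΔP_B = f(L/D)(ρV²/2) = 1.707e+07 Pa.
ΔP_A/ΔP_B = 3.348e+06/1.707e+07 = 0.196.

ΔP_A/ΔP_B ≈ 0.196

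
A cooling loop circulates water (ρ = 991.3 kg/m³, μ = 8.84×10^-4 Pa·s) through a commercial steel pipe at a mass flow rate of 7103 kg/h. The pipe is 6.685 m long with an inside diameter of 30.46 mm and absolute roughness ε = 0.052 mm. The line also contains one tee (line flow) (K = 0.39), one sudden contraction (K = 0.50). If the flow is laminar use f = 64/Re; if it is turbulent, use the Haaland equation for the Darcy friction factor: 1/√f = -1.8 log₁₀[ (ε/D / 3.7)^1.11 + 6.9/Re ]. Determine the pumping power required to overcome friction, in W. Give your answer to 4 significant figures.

P ≈ 45.77 W

ṁ = 7103 kg/h = 7103/3600 = 1.973 kg/s.
A = πD²/4 = π(0.03046)²/4 = 0.0007287 m²; mean velocity V = ṁ/(ρA) = 1.973/(991.3 · 0.0007287) = 2.731 m/s.
Reynolds number Re = ρVD/μ = 991.3 · 2.731 · 0.03046 / 0.000884 = 9.33e+04.
Re > 4000 → turbulent. Relative roughness ε/D = 5.2e-05/0.03046 = 0.00171. Haaland: 1/√f = -1.8 log₁₀[(0.00171/3.7)^1.11 + 6.9/9.33e+04] = -1.8 log₁₀[0.000198 + 7.4e-05] = 6.417, so f = 0.02428.
Total minor-loss coefficient ΣK = 1·0.39 + 1·0.5 = 0.89.
ΔP = [f·L/D + ΣK]·(ρV²/2) = [0.02428·6.685/0.03046 + 0.89]·(991.3·2.731²/2) = [5.329 + 0.89]·3698 = 2.3e+04 Pa.
Q = ṁ/ρ = 1.973/991.3 = 0.00199 m³/s.
Pumping power P = QΔP = 0.00199·2.3e+04 = 45.774 W = 45.77 W.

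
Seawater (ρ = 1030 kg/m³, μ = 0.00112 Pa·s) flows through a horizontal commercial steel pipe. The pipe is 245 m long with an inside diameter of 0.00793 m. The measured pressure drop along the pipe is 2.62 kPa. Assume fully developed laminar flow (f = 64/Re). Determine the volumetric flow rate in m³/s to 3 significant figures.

Q ≈ 9.27×10^-7 m³/s

For laminar flow, f = 64/Re with Re = ρVD/μ, so Darcy-Weisbach reduces to ΔP = 32μLV/D². Solving for V: V = ΔP·D²/(32μL) = 2620·(0.00793)²/(32·0.00112·245) = 0.01876 m/s.
Check: Re = ρVD/μ = 1030·0.01876·0.00793/0.00112 = 136.8 < 2300, so the laminar assumption holds.
Q = V·A = 0.01876·(π/4·0.00793²) = 9.267e-07 m³/s = 9.27×10^-7 m³/s.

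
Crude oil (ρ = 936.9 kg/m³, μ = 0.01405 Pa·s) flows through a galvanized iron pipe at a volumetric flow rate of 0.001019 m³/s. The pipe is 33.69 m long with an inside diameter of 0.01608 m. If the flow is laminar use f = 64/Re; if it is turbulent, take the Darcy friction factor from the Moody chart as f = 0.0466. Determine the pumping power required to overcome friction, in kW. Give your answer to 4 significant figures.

P ≈ 1.173 kW

Cross-sectional area A = πD²/4 = π(0.01608)²/4 = 0.0002031 m²; mean velocity V = Q/A = 0.001019/0.0002031 = 5.018 m/s.
Reynolds number Re = ρVD/μ = 936.9 · 5.018 · 0.01608 / 0.014 = 5380.
Re > 4000 → turbulent; use the Moody-chart value f = 0.0466.
Darcy-Weisbach: ΔP = f(L/D)(ρV²/2) = 0.0466·(33.69/0.01608)·(936.9·5.018²/2) = 0.0466·2095·1.179e+04 = 1.152e+06 Pa.
Pumping power P = QΔP = 0.001019·1.152e+06 = 1173.4 W = 1.173 kW.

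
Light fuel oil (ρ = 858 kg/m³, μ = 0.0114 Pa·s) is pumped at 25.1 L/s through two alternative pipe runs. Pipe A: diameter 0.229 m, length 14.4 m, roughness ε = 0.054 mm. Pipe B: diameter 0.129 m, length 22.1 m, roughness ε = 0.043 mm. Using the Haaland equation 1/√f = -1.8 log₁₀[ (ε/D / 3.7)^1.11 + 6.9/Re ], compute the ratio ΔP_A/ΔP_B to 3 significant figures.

ΔP_A/ΔP_B ≈ 0.0425

Pipe A: V = Q/A = 0.0251/0.04119 = 0.6094 m/s; Re = 1.05e+04; ε/D = 0.000236; Haaland → f = 0.03075; ΔP_A = f(L/D)(ρV²/2) = 308.1 Pa.
Pipe B: V = Q/A = 0.0251/0.01307 = 1.92 m/s; Re = 1.865e+04; ε/D = 0.000333; Haaland → f = 0.02677; ΔP_B = f(L/D)(ρV²/2) = 7257 Pa.
ΔP_A/ΔP_B = 308.1/7257 = 0.0425.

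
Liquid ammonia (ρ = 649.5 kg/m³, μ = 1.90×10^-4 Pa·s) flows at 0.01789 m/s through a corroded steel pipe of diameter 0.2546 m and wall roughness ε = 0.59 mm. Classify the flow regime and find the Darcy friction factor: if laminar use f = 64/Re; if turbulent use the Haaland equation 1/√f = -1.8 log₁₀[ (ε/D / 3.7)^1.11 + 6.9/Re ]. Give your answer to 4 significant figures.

f ≈ 0.03127

Re = ρVD/μ = 649.5·0.01789·0.2546/0.00019 = 1.557e+04.
Re > 4000 → turbulent. ε/D = 0.00059/0.2546 = 0.00232; Haaland: 1/√f = -1.8 log₁₀[0.000278 + 0.000443] = 5.655, so f = 0.03127.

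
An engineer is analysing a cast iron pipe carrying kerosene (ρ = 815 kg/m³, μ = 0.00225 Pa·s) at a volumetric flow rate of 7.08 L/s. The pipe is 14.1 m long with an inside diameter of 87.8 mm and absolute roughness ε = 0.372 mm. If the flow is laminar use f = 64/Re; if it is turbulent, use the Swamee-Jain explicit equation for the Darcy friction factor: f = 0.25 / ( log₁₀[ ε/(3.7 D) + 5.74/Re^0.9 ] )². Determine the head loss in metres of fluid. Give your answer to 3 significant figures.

h_f ≈ 0.357 m

Q = 7.08 L/s = 7.08/1000 = 0.00708 m³/s.
Cross-sectional area A = πD²/4 = π(0.0878)²/4 = 0.006055 m²; mean velocity V = Q/A = 0.00708/0.006055 = 1.169 m/s.
Reynolds number Re = ρVD/μ = 815 · 1.169 · 0.0878 / 0.00225 = 3.719e+04.
Re > 4000 → turbulent. Relative roughness ε/D = 0.000372/0.0878 = 0.00424. Swamee-Jain: f = 0.25/(log₁₀[0.00424/3.7 + 5.74/3.719e+04^0.9])² = 0.25/(log₁₀[0.00115 + 0.000442])² = 0.25/(-2.799)² = 0.0319.
Darcy-Weisbach: ΔP = f(L/D)(ρV²/2) = 0.0319·(14.1/0.0878)·(815·1.169²/2) = 0.0319·160.6·557.2 = 2855 Pa.
Head loss h_f = ΔP/(ρg) = 2855/(815·9.81) = 0.357 m.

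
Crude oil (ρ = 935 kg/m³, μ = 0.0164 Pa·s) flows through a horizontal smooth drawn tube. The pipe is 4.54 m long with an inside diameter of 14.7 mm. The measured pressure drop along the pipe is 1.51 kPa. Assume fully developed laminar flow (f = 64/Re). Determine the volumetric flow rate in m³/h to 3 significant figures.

For laminar flow, f = 64/Re with Re = ρVD/μ, so Darcy-Weisbach reduces to ΔP = 32μLV/D². Solving for V: V = ΔP·D²/(32μL) = 1510·(0.0147)²/(32·0.0164·4.54) = 0.1369 m/s.
Check: Re = ρVD/μ = 935·0.1369·0.0147/0.0164 = 114.8 < 2300, so the laminar assumption holds.
Q = V·A = 0.1369·(π/4·0.0147²) = 2.324e-05 m³/s = 0.0837 m³/h.

Q ≈ 0.0837 m³/h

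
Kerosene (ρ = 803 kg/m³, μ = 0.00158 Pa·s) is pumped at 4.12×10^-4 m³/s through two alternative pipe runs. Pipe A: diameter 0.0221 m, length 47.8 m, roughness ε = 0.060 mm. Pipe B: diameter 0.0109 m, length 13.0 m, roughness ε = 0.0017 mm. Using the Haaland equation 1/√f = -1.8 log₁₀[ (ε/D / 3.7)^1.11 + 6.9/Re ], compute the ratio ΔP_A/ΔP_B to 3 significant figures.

Pipe A: V = Q/A = 0.000412/0.0003836 = 1.074 m/s; Re = 1.206e+04; ε/D = 0.00271; Haaland → f = 0.03331; ΔP_A = f(L/D)(ρV²/2) = 3.337e+04 Pa.
Pipe B: V = Q/A = 0.000412/9.331e-05 = 4.415 m/s; Re = 2.446e+04; ε/D = 0.000156; Haaland → f = 0.02479; ΔP_B = f(L/D)(ρV²/2) = 2.314e+05 Pa.
ΔP_A/ΔP_B = 3.337e+04/2.314e+05 = 0.144.

ΔP_A/ΔP_B ≈ 0.144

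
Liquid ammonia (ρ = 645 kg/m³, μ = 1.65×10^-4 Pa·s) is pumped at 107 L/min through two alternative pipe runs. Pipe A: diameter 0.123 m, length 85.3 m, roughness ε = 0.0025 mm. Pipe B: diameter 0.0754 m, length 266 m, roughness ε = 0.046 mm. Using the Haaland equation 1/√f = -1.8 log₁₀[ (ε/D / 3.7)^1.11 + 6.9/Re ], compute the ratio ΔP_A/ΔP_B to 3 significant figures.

Pipe A: V = Q/A = 0.001783/0.01188 = 0.1501 m/s; Re = 7.216e+04; ε/D = 2.03e-05; Haaland → f = 0.01917; ΔP_A = f(L/D)(ρV²/2) = 96.55 Pa.
Pipe B: V = Q/A = 0.001783/0.004465 = 0.3994 m/s; Re = 1.177e+05; ε/D = 0.00061; Haaland → f = 0.02015; ΔP_B = f(L/D)(ρV²/2) = 3656 Pa.
ΔP_A/ΔP_B = 96.55/3656 = 0.0264.

ΔP_A/ΔP_B ≈ 0.0264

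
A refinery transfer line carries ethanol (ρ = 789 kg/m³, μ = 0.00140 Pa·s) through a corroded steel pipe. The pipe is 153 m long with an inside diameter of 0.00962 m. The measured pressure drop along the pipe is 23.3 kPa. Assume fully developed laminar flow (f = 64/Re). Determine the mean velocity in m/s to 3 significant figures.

For laminar flow, f = 64/Re with Re = ρVD/μ, so Darcy-Weisbach reduces to ΔP = 32μLV/D². Solving for V: V = ΔP·D²/(32μL) = 2.33e+04·(0.00962)²/(32·0.0014·153) = 0.3146 m/s.
Check: Re = ρVD/μ = 789·0.3146·0.00962/0.0014 = 1706 < 2300, so the laminar assumption holds.

V ≈ 0.315 m/s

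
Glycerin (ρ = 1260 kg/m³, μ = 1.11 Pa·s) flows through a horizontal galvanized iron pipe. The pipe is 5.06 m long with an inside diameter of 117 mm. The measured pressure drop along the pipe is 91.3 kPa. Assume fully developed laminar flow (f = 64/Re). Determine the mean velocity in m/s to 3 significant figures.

For laminar flow, f = 64/Re with Re = ρVD/μ, so Darcy-Weisbach reduces to ΔP = 32μLV/D². Solving for V: V = ΔP·D²/(32μL) = 9.13e+04·(0.117)²/(32·1.11·5.06) = 6.954 m/s.
Check: Re = ρVD/μ = 1260·6.954·0.117/1.11 = 923.5 < 2300, so the laminar assumption holds.

V ≈ 6.95 m/s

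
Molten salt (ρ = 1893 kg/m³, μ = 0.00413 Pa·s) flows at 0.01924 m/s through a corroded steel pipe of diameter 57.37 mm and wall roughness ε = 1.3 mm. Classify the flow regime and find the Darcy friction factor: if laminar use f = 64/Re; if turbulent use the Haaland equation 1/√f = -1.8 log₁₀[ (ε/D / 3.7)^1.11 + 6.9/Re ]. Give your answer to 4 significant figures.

f ≈ 0.1265

Re = ρVD/μ = 1893·0.01924·0.05737/0.00413 = 505.9.
Re < 2300 → laminar, so f = 64/Re = 0.1265 (roughness is irrelevant in laminar flow).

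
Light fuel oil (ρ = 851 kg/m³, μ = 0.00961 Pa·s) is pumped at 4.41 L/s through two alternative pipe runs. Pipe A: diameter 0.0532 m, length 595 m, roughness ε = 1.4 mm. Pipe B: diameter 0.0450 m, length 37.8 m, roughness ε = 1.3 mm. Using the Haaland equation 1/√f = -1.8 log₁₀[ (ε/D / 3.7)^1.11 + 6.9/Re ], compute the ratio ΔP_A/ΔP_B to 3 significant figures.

ΔP_A/ΔP_B ≈ 6.65

Pipe A: V = Q/A = 0.00441/0.002223 = 1.984 m/s; Re = 9346; ε/D = 0.0263; Haaland → f = 0.0577; ΔP_A = f(L/D)(ρV²/2) = 1.081e+06 Pa.
Pipe B: V = Q/A = 0.00441/0.00159 = 2.773 m/s; Re = 1.105e+04; ε/D = 0.0289; Haaland → f = 0.05918; ΔP_B = f(L/D)(ρV²/2) = 1.626e+05 Pa.
ΔP_A/ΔP_B = 1.081e+06/1.626e+05 = 6.65.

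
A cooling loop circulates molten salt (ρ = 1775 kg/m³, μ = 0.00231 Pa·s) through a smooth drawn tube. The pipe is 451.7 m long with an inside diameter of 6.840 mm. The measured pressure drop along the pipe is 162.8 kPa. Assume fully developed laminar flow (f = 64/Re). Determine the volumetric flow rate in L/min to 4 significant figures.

For laminar flow, f = 64/Re with Re = ρVD/μ, so Darcy-Weisbach reduces to ΔP = 32μLV/D². Solving for V: V = ΔP·D²/(32μL) = 1.628e+05·(0.00684)²/(32·0.00231·451.7) = 0.2281 m/s.
Check: Re = ρVD/μ = 1775·0.2281·0.00684/0.00231 = 1199 < 2300, so the laminar assumption holds.
Q = V·A = 0.2281·(π/4·0.00684²) = 8.382e-06 m³/s = 0.5029 L/min.

Q ≈ 0.5029 L/min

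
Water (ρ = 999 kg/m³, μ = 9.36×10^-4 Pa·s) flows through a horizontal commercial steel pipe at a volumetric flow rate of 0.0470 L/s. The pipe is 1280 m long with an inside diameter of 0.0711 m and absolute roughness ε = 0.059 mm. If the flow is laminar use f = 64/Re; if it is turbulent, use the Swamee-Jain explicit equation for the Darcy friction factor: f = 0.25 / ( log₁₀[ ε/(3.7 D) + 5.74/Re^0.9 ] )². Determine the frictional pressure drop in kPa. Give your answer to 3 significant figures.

Q = 0.0470 L/s = 0.0470/1000 = 4.7e-05 m³/s.
Cross-sectional area A = πD²/4 = π(0.0711)²/4 = 0.00397 m²; mean velocity V = Q/A = 4.7e-05/0.00397 = 0.01184 m/s.
Reynolds number Re = ρVD/μ = 999 · 0.01184 · 0.0711 / 0.000936 = 898.3.
Re < 2300 → laminar flow, so f = 64/Re = 64/898.3 = 0.07124 (the turbulent correlation is not needed).
Darcy-Weisbach: ΔP = f(L/D)(ρV²/2) = 0.07124·(1280/0.0711)·(999·0.01184²/2) = 0.07124·1.8e+04·0.07 = 89.78 Pa.
ΔP = 89.78 Pa = 0.0898 kPa.

ΔP ≈ 0.0898 kPa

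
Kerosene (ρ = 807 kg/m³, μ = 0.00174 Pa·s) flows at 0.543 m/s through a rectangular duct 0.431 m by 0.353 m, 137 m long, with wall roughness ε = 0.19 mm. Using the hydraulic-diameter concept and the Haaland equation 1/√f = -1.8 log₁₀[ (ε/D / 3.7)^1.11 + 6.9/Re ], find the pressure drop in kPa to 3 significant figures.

ΔP ≈ 0.843 kPa

Hydraulic diameter D_h = 4A/P = 4·(0.431·0.353)/(2·(0.431+0.353)) = 0.6086/1.568 = 0.3881 m.
Re = ρVD_h/μ = 807·0.543·0.3881/0.00174 = 9.774e+04.
ε/D_h = 0.00019/0.3881 = 0.00049; Haaland gives 1/√f = -1.8 log₁₀[4.95e-05+7.06e-05] = 7.057, so f = 0.02008.
ΔP = f(L/D_h)(ρV²/2) = 0.02008·137/0.3881·119 = 843.3 Pa.
ΔP = 0.843 kPa.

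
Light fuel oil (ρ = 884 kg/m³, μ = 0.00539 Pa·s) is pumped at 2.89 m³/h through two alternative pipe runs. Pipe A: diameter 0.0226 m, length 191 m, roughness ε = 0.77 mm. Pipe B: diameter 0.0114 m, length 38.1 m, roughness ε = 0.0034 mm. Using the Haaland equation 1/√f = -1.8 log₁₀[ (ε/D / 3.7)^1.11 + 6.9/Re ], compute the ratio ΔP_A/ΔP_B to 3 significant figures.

Pipe A: V = Q/A = 0.0008028/0.0004011 = 2.001 m/s; Re = 7418; ε/D = 0.0341; Haaland → f = 0.06424; ΔP_A = f(L/D)(ρV²/2) = 9.611e+05 Pa.
Pipe B: V = Q/A = 0.0008028/0.0001021 = 7.865 m/s; Re = 1.47e+04; ε/D = 0.000298; Haaland → f = 0.02829; ΔP_B = f(L/D)(ρV²/2) = 2.585e+06 Pa.
ΔP_A/ΔP_B = 9.611e+05/2.585e+06 = 0.372.

ΔP_A/ΔP_B ≈ 0.372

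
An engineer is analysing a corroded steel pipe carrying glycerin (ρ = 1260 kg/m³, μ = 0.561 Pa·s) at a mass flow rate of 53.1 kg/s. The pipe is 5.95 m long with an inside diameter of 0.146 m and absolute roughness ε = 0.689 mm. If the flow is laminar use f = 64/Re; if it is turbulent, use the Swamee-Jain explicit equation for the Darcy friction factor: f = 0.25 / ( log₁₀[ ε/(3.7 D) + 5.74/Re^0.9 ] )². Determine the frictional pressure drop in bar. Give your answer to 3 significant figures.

ΔP ≈ 0.126 bar

A = πD²/4 = π(0.146)²/4 = 0.01674 m²; mean velocity V = ṁ/(ρA) = 53.1/(1260 · 0.01674) = 2.517 m/s.
Reynolds number Re = ρVD/μ = 1260 · 2.517 · 0.146 / 0.561 = 825.4.
Re < 2300 → laminar flow, so f = 64/Re = 64/825.4 = 0.07753 (the turbulent correlation is not needed).
Darcy-Weisbach: ΔP = f(L/D)(ρV²/2) = 0.07753·(5.95/0.146)·(1260·2.517²/2) = 0.07753·40.75·3992 = 1.261e+04 Pa.
ΔP = 1.261e+04 Pa = 0.126 bar.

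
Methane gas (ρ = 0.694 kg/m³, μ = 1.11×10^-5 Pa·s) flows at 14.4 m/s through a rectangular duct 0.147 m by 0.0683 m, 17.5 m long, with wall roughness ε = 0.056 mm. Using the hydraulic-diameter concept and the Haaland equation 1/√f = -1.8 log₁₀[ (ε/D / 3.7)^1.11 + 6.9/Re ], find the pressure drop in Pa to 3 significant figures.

ΔP ≈ 282 Pa

Hydraulic diameter D_h = 4A/P = 4·(0.147·0.0683)/(2·(0.147+0.0683)) = 0.04016/0.4306 = 0.09327 m.
Re = ρVD_h/μ = 0.694·14.4·0.09327/1.11e-05 = 8.397e+04.
ε/D_h = 5.6e-05/0.09327 = 0.0006; Haaland gives 1/√f = -1.8 log₁₀[6.21e-05+8.22e-05] = 6.913, so f = 0.02092.
ΔP = f(L/D_h)(ρV²/2) = 0.02092·17.5/0.09327·71.95 = 282.5 Pa.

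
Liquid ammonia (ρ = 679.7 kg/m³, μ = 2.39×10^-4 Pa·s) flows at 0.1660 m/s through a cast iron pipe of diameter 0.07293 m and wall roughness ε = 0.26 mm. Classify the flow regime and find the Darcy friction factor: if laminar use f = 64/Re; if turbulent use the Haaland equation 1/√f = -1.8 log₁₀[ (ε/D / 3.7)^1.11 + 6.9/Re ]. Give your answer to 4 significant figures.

Re = ρVD/μ = 679.7·0.166·0.07293/0.000239 = 3.443e+04.
Re > 4000 → turbulent. ε/D = 0.00026/0.07293 = 0.00357; Haaland: 1/√f = -1.8 log₁₀[0.000449 + 0.0002] = 5.738, so f = 0.03038.

f ≈ 0.03038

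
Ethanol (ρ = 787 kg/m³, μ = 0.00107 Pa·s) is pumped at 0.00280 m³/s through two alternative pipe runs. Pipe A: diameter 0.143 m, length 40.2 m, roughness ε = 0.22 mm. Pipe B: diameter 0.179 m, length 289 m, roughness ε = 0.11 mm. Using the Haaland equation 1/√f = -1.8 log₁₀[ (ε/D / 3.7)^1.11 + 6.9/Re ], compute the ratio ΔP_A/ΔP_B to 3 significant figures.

Pipe A: V = Q/A = 0.0028/0.01606 = 0.1743 m/s; Re = 1.834e+04; ε/D = 0.00154; Haaland → f = 0.02909; ΔP_A = f(L/D)(ρV²/2) = 97.8 Pa.
Pipe B: V = Q/A = 0.0028/0.02516 = 0.1113 m/s; Re = 1.465e+04; ε/D = 0.000615; Haaland → f = 0.02883; ΔP_B = f(L/D)(ρV²/2) = 226.8 Pa.
ΔP_A/ΔP_B = 97.8/226.8 = 0.431.

ΔP_A/ΔP_B ≈ 0.431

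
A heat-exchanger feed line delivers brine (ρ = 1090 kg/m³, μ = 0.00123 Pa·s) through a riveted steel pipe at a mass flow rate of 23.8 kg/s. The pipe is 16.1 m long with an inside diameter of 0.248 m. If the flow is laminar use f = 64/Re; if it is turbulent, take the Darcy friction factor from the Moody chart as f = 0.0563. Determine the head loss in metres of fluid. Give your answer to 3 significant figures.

A = πD²/4 = π(0.248)²/4 = 0.04831 m²; mean velocity V = ṁ/(ρA) = 23.8/(1090 · 0.04831) = 0.452 m/s.
Reynolds number Re = ρVD/μ = 1090 · 0.452 · 0.248 / 0.00123 = 9.934e+04.
Re > 4000 → turbulent; use the Moody-chart value f = 0.0563.
Darcy-Weisbach: ΔP = f(L/D)(ρV²/2) = 0.0563·(16.1/0.248)·(1090·0.452²/2) = 0.0563·64.92·111.4 = 407 Pa.
Head loss h_f = ΔP/(ρg) = 407/(1090·9.81) = 0.0381 m.

h_f ≈ 0.0381 m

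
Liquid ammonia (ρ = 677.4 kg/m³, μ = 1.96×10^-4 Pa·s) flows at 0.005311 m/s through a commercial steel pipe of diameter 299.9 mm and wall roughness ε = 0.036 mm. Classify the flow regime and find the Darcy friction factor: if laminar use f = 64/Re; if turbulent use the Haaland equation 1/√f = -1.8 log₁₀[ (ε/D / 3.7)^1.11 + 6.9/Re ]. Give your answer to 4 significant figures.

Re = ρVD/μ = 677.4·0.005311·0.2999/0.000196 = 5505.
Re > 4000 → turbulent. ε/D = 3.6e-05/0.2999 = 0.00012; Haaland: 1/√f = -1.8 log₁₀[1.04e-05 + 0.00125] = 5.217, so f = 0.03674.

f ≈ 0.03674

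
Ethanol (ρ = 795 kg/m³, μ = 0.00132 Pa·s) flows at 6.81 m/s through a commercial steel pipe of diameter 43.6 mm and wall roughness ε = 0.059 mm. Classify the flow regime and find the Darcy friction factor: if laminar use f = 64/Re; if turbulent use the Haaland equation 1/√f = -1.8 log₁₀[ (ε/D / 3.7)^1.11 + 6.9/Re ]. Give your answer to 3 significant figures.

Re = ρVD/μ = 795·6.81·0.0436/0.00132 = 1.788e+05.
Re > 4000 → turbulent. ε/D = 5.9e-05/0.0436 = 0.00135; Haaland: 1/√f = -1.8 log₁₀[0.000153 + 3.86e-05] = 6.691, so f = 0.02234.

f ≈ 0.0223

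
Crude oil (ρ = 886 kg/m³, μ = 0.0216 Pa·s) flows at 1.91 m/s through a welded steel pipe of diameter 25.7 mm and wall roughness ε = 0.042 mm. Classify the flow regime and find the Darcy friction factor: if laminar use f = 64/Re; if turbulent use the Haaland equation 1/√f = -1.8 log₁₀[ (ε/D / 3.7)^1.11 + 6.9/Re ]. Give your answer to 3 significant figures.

Re = ρVD/μ = 886·1.91·0.0257/0.0216 = 2013.
Re < 2300 → laminar, so f = 64/Re = 0.03179 (roughness is irrelevant in laminar flow).

f ≈ 0.0318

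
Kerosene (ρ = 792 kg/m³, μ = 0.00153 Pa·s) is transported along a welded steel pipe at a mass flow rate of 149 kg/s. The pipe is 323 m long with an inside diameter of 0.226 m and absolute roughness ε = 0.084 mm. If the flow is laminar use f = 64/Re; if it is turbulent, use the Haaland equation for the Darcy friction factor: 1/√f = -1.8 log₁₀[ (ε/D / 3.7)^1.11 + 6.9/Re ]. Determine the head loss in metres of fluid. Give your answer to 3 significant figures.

A = πD²/4 = π(0.226)²/4 = 0.04011 m²; mean velocity V = ṁ/(ρA) = 149/(792 · 0.04011) = 4.69 m/s.
Reynolds number Re = ρVD/μ = 792 · 4.69 · 0.226 / 0.00153 = 5.487e+05.
Re > 4000 → turbulent. Relative roughness ε/D = 8.4e-05/0.226 = 0.000372. Haaland: 1/√f = -1.8 log₁₀[(0.000372/3.7)^1.11 + 6.9/5.487e+05] = -1.8 log₁₀[3.65e-05 + 1.26e-05] = 7.757, so f = 0.01662.
Darcy-Weisbach: ΔP = f(L/D)(ρV²/2) = 0.01662·(323/0.226)·(792·4.69²/2) = 0.01662·1429·8710 = 2.069e+05 Pa.
Head loss h_f = ΔP/(ρg) = 2.069e+05/(792·9.81) = 26.6 m.

h_f ≈ 26.6 m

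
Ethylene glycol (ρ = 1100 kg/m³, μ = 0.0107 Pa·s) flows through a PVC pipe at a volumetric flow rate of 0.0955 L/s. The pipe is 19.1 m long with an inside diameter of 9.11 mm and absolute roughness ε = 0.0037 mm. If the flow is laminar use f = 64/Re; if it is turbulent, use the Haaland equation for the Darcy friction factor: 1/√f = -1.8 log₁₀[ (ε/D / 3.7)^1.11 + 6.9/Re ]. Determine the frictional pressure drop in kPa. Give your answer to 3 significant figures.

ΔP ≈ 115 kPa

Q = 0.0955 L/s = 0.0955/1000 = 9.55e-05 m³/s.
Cross-sectional area A = πD²/4 = π(0.00911)²/4 = 6.518e-05 m²; mean velocity V = Q/A = 9.55e-05/6.518e-05 = 1.465 m/s.
Reynolds number Re = ρVD/μ = 1100 · 1.465 · 0.00911 / 0.0107 = 1372.
Re < 2300 → laminar flow, so f = 64/Re = 64/1372 = 0.04664 (the turbulent correlation is not needed).
Darcy-Weisbach: ΔP = f(L/D)(ρV²/2) = 0.04664·(19.1/0.00911)·(1100·1.465²/2) = 0.04664·2097·1181 = 1.155e+05 Pa.
ΔP = 1.155e+05 Pa = 115 kPa.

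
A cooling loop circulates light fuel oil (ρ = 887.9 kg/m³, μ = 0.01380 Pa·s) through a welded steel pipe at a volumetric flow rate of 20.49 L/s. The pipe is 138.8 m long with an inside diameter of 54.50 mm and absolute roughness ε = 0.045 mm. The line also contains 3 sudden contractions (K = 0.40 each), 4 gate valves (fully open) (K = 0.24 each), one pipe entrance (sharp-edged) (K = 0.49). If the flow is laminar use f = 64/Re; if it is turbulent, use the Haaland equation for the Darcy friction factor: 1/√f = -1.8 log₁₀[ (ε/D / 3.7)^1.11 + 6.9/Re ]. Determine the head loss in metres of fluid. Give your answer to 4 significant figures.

Q = 20.49 L/s = 20.49/1000 = 0.02049 m³/s.
Cross-sectional area A = πD²/4 = π(0.0545)²/4 = 0.002333 m²; mean velocity V = Q/A = 0.02049/0.002333 = 8.783 m/s.
Reynolds number Re = ρVD/μ = 887.9 · 8.783 · 0.0545 / 0.0138 = 3.08e+04.
Re > 4000 → turbulent. Relative roughness ε/D = 4.5e-05/0.0545 = 0.000826. Haaland: 1/√f = -1.8 log₁₀[(0.000826/3.7)^1.11 + 6.9/3.08e+04] = -1.8 log₁₀[8.85e-05 + 0.000224] = 6.309, so f = 0.02512.
Total minor-loss coefficient ΣK = 3·0.4 + 4·0.24 + 1·0.49 = 2.65.
ΔP = [f·L/D + ΣK]·(ρV²/2) = [0.02512·138.8/0.0545 + 2.65]·(887.9·8.783²/2) = [63.98 + 2.65]·3.425e+04 = 2.282e+06 Pa.
Head loss h_f = ΔP/(ρg) = 2.282e+06/(887.9·9.81) = 262.0 m.

h_f ≈ 262.0 m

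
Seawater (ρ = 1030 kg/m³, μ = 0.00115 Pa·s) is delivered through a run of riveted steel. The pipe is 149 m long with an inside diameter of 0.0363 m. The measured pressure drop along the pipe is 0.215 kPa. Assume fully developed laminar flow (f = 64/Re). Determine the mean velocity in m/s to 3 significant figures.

V ≈ 0.0517 m/s

For laminar flow, f = 64/Re with Re = ρVD/μ, so Darcy-Weisbach reduces to ΔP = 32μLV/D². Solving for V: V = ΔP·D²/(32μL) = 215·(0.0363)²/(32·0.00115·149) = 0.05167 m/s.
Check: Re = ρVD/μ = 1030·0.05167·0.0363/0.00115 = 1680 < 2300, so the laminar assumption holds.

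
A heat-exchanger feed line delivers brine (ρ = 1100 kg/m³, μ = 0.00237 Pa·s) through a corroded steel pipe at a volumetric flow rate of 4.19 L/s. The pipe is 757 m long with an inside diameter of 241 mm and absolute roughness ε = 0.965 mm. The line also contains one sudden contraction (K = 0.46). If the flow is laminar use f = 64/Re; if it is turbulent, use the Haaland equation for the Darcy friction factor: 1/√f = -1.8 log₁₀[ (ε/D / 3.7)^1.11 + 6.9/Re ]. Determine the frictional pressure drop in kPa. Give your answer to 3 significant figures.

ΔP ≈ 0.527 kPa

Q = 4.19 L/s = 4.19/1000 = 0.00419 m³/s.
Cross-sectional area A = πD²/4 = π(0.241)²/4 = 0.04562 m²; mean velocity V = Q/A = 0.00419/0.04562 = 0.09185 m/s.
Reynolds number Re = ρVD/μ = 1100 · 0.09185 · 0.241 / 0.00237 = 1.027e+04.
Re > 4000 → turbulent. Relative roughness ε/D = 0.000965/0.241 = 0.004. Haaland: 1/√f = -1.8 log₁₀[(0.004/3.7)^1.11 + 6.9/1.027e+04] = -1.8 log₁₀[0.000511 + 0.000672] = 5.269, so f = 0.03602.
Total minor-loss coefficient ΣK = 1·0.46 = 0.46.
ΔP = [f·L/D + ΣK]·(ρV²/2) = [0.03602·757/0.241 + 0.46]·(1100·0.09185²/2) = [113.1 + 0.46]·4.64 = 527.1 Pa.
ΔP = 527.1 Pa = 0.527 kPa.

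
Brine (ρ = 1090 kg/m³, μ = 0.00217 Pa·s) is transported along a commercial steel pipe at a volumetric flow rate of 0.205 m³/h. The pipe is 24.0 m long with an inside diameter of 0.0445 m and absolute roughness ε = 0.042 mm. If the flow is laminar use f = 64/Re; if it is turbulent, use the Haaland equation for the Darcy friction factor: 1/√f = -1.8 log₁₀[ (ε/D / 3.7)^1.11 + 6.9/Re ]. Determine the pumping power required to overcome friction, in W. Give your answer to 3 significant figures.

Q = 0.205 m³/h = 0.205/3600 = 5.694e-05 m³/s.
Cross-sectional area A = πD²/4 = π(0.0445)²/4 = 0.001555 m²; mean velocity V = Q/A = 5.694e-05/0.001555 = 0.03661 m/s.
Reynolds number Re = ρVD/μ = 1090 · 0.03661 · 0.0445 / 0.00217 = 818.4.
Re < 2300 → laminar flow, so f = 64/Re = 64/818.4 = 0.0782 (the turbulent correlation is not needed).
Darcy-Weisbach: ΔP = f(L/D)(ρV²/2) = 0.0782·(24/0.0445)·(1090·0.03661²/2) = 0.0782·539.3·0.7306 = 30.81 Pa.
Pumping power P = QΔP = 5.694e-05·30.81 = 0.001755 W = 0.00175 W.

P ≈ 0.00175 W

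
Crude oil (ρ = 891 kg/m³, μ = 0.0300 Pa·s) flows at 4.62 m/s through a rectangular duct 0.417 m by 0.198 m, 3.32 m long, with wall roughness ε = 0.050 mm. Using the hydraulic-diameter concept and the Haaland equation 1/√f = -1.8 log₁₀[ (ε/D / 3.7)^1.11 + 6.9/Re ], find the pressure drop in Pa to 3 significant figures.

Hydraulic diameter D_h = 4A/P = 4·(0.417·0.198)/(2·(0.417+0.198)) = 0.3303/1.23 = 0.2685 m.
Re = ρVD_h/μ = 891·4.62·0.2685/0.03 = 3.684e+04.
ε/D_h = 5e-05/0.2685 = 0.000186; Haaland gives 1/√f = -1.8 log₁₀[1.69e-05+0.000187] = 6.642, so f = 0.02267.
ΔP = f(L/D_h)(ρV²/2) = 0.02267·3.32/0.2685·9509 = 2665 Pa.

ΔP ≈ 2670 Pa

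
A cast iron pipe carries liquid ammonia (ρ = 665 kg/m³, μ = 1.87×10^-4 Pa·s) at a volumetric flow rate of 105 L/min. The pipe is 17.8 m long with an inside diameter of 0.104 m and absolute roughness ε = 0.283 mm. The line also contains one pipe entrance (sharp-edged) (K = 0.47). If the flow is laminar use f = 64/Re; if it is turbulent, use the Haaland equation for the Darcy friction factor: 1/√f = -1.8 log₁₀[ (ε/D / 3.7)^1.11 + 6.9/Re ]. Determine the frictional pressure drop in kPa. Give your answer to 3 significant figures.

Q = 105 L/min = 105/60000 = 0.00175 m³/s.
Cross-sectional area A = πD²/4 = π(0.104)²/4 = 0.008495 m²; mean velocity V = Q/A = 0.00175/0.008495 = 0.206 m/s.
Reynolds number Re = ρVD/μ = 665 · 0.206 · 0.104 / 0.000187 = 7.619e+04.
Re > 4000 → turbulent. Relative roughness ε/D = 0.000283/0.104 = 0.00272. Haaland: 1/√f = -1.8 log₁₀[(0.00272/3.7)^1.11 + 6.9/7.619e+04] = -1.8 log₁₀[0.000333 + 9.06e-05] = 6.072, so f = 0.02712.
Total minor-loss coefficient ΣK = 1·0.47 = 0.47.
ΔP = [f·L/D + ΣK]·(ρV²/2) = [0.02712·17.8/0.104 + 0.47]·(665·0.206²/2) = [4.642 + 0.47]·14.11 = 72.13 Pa.
ΔP = 72.13 Pa = 0.0721 kPa.

ΔP ≈ 0.0721 kPa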